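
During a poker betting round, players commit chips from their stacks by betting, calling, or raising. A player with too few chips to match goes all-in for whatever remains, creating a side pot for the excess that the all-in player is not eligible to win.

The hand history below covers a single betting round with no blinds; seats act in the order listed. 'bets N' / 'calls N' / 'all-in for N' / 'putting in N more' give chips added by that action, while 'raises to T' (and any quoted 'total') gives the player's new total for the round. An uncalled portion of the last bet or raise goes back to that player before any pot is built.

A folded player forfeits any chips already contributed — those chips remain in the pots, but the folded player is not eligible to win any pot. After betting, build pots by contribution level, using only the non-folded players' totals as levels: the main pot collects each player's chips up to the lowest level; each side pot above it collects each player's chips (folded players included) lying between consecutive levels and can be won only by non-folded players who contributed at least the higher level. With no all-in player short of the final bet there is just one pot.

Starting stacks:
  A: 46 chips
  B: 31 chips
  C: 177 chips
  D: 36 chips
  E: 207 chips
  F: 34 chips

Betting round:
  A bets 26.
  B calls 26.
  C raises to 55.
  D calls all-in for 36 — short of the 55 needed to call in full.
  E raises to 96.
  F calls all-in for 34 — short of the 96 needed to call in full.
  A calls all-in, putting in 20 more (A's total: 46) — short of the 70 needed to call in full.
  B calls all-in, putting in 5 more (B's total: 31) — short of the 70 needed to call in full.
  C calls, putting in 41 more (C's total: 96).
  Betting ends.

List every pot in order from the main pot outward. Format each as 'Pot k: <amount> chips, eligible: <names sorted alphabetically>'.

Contributions: A=46, B=31, C=96, D=36, E=96, F=34
Pot levels (distinct totals of non-folded players): 31, 34, 36, 46, 96
Layer 1-31: 31 each from A, B, C, D, E, F = 31*6 = 186 chips; eligible A, B, C, D, E, F
Layer 32-34: 3 each from A, C, D, E, F = 3*5 = 15 chips; eligible A, C, D, E, F
Layer 35-36: 2 each from A, C, D, E = 2*4 = 8 chips; eligible A, C, D, E
Layer 37-46: 10 each from A, C, E = 10*3 = 30 chips; eligible A, C, E
Layer 47-96: 50 each from C, E = 50*2 = 100 chips; eligible C, E

Pot 1: 186 chips, eligible: A, B, C, D, E, F
Pot 2: 15 chips, eligible: A, C, D, E, F
Pot 3: 8 chips, eligible: A, C, D, E
Pot 4: 30 chips, eligible: A, C, E
Pot 5: 100 chips, eligible: C, E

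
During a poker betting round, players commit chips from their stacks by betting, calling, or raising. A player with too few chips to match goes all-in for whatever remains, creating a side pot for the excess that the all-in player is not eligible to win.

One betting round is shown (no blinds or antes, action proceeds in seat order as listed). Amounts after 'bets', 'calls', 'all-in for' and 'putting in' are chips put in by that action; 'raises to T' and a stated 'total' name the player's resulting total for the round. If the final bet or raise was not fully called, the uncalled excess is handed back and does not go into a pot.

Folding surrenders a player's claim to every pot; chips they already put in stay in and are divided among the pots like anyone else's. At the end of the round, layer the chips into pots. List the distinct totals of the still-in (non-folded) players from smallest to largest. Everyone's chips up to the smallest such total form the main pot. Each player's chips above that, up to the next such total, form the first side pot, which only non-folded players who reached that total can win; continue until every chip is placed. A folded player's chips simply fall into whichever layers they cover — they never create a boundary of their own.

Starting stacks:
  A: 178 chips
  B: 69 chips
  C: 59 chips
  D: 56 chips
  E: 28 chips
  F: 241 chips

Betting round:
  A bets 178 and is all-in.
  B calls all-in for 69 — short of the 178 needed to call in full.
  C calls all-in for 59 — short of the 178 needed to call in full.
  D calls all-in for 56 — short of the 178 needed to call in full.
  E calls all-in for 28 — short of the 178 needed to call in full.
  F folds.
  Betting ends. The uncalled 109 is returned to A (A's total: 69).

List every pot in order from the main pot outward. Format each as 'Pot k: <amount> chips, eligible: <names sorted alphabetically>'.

Contributions (after 109 returned to A): A=69, B=69, C=59, D=56, E=28
Folded: F
Pot levels (distinct totals of non-folded players): 28, 56, 59, 69
Layer 1-28: 28 each from A, B, C, D, E = 28*5 = 140 chips; eligible A, B, C, D, E
Layer 29-56: 28 each from A, B, C, D = 28*4 = 112 chips; eligible A, B, C, D
Layer 57-59: 3 each from A, B, C = 3*3 = 9 chips; eligible A, B, C
Layer 60-69: 10 each from A, B = 10*2 = 20 chips; eligible A, B

Pot 1: 140 chips, eligible: A, B, C, D, E
Pot 2: 112 chips, eligible: A, B, C, D
Pot 3: 9 chips, eligible: A, B, C
Pot 4: 20 chips, eligible: A, B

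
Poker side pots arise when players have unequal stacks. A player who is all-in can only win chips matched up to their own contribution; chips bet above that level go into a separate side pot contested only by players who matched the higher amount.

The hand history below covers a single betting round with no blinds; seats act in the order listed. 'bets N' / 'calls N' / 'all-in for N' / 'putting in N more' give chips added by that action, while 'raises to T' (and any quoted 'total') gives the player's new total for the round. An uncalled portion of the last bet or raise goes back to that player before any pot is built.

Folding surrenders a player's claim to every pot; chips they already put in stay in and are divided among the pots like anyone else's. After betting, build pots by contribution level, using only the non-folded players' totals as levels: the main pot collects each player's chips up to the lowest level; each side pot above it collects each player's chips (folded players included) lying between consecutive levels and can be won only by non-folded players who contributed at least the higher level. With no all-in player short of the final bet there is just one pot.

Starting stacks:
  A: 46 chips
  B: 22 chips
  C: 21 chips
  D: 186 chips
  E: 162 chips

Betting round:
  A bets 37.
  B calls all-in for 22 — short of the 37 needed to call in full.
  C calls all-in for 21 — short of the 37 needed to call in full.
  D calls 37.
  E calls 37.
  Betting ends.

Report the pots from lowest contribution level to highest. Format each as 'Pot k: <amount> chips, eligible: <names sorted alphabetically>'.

Pot 1: 105 chips, eligible: A, B, C, D, E
Pot 2: 4 chips, eligible: A, B, D, E
Pot 3: 45 chips, eligible: A, D, E

Derivation:
Contributions: A=37, B=22, C=21, D=37, E=37
Pot levels (distinct totals of non-folded players): 21, 22, 37
Layer 1-21: 21 each from A, B, C, D, E = 21*5 = 105 chips; eligible A, B, C, D, E
Layer 22-22: 1 each from A, B, D, E = 1*4 = 4 chips; eligible A, B, D, E
Layer 23-37: 15 each from A, D, E = 15*3 = 45 chips; eligible A, D, E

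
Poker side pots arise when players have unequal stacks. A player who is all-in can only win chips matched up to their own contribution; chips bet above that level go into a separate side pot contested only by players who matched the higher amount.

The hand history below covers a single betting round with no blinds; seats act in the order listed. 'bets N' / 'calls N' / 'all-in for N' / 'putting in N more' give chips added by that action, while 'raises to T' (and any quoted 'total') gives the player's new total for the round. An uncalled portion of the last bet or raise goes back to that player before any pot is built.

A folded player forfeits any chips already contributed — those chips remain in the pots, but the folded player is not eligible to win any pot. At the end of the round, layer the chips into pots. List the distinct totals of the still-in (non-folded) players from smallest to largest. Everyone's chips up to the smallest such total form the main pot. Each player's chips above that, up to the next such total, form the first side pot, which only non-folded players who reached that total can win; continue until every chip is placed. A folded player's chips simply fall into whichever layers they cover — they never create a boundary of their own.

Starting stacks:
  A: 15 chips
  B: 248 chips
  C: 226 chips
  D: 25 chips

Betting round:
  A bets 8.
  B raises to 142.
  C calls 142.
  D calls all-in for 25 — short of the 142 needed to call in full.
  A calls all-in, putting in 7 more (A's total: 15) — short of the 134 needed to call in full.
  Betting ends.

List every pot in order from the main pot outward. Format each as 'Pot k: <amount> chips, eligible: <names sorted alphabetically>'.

Contributions: A=15, B=142, C=142, D=25
Pot levels (distinct totals of non-folded players): 15, 25, 142
Layer 1-15: 15 each from A, B, C, D = 15*4 = 60 chips; eligible A, B, C, D
Layer 16-25: 10 each from B, C, D = 10*3 = 30 chips; eligible B, C, D
Layer 26-142: 117 each from B, C = 117*2 = 234 chips; eligible B, C

Pot 1: 60 chips, eligible: A, B, C, D
Pot 2: 30 chips, eligible: B, C, D
Pot 3: 234 chips, eligible: B, C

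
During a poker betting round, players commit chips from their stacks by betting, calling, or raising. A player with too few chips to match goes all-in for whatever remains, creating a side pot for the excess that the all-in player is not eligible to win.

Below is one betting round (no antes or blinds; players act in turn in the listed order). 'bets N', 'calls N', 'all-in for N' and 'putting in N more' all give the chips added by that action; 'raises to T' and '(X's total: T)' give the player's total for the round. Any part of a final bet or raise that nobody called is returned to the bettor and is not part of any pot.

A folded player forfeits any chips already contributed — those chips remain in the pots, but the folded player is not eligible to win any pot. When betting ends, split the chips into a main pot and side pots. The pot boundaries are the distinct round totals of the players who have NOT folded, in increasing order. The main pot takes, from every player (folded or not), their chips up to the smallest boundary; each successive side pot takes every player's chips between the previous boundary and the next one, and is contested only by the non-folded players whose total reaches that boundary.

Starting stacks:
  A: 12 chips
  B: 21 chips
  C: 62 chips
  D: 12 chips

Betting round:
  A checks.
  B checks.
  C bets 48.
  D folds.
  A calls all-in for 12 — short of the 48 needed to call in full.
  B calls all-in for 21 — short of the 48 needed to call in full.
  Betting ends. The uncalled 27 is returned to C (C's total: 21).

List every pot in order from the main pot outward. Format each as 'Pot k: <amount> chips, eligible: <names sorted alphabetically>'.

Pot 1: 36 chips, eligible: A, B, C
Pot 2: 18 chips, eligible: B, C

Derivation:
Contributions (after 27 returned to C): A=12, B=21, C=21
Folded: D
Pot levels (distinct totals of non-folded players): 12, 21
Layer 1-12: 12 each from A, B, C = 12*3 = 36 chips; eligible A, B, C
Layer 13-21: 9 each from B, C = 9*2 = 18 chips; eligible B, C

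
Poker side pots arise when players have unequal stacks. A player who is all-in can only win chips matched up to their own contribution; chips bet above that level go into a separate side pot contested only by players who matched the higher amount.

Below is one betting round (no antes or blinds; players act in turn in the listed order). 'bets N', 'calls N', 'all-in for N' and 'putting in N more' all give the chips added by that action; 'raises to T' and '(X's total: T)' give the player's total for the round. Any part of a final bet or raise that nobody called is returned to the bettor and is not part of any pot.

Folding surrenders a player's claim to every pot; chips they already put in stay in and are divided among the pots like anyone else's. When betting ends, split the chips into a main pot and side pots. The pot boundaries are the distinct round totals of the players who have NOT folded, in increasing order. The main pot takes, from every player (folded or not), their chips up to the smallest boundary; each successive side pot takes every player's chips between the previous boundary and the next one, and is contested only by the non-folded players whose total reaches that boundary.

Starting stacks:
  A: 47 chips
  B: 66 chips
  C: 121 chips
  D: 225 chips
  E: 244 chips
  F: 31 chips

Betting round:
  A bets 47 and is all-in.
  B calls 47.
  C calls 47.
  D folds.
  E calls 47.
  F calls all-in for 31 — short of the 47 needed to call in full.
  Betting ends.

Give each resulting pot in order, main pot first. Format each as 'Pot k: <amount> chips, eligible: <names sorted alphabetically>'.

Pot 1: 155 chips, eligible: A, B, C, E, F
Pot 2: 64 chips, eligible: A, B, C, E

Derivation:
Contributions: A=47, B=47, C=47, E=47, F=31
Folded: D
Pot levels (distinct totals of non-folded players): 31, 47
Layer 1-31: 31 each from A, B, C, E, F = 31*5 = 155 chips; eligible A, B, C, E, F
Layer 32-47: 16 each from A, B, C, E = 16*4 = 64 chips; eligible A, B, C, E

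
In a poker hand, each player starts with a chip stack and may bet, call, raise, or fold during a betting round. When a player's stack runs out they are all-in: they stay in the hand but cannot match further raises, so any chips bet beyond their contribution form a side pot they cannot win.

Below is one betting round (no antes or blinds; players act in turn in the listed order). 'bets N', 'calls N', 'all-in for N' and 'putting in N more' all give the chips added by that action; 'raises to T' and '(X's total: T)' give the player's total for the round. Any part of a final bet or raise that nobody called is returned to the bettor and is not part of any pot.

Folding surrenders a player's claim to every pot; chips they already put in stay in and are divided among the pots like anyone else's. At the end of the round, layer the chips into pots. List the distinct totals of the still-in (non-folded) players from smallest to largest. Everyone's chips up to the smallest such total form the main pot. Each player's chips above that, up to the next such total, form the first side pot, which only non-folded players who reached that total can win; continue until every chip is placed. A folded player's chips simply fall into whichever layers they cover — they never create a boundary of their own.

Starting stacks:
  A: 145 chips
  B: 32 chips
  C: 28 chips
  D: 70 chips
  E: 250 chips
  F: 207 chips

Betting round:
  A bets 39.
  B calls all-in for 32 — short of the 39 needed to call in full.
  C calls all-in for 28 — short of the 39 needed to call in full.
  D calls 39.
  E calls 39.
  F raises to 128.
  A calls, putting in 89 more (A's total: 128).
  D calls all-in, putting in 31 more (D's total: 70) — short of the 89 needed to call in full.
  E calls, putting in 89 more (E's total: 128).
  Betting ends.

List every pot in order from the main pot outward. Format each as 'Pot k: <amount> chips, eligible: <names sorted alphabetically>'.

Pot 1: 168 chips, eligible: A, B, C, D, E, F
Pot 2: 20 chips, eligible: A, B, D, E, F
Pot 3: 152 chips, eligible: A, D, E, F
Pot 4: 174 chips, eligible: A, E, F

Derivation:
Contributions: A=128, B=32, C=28, D=70, E=128, F=128
Pot levels (distinct totals of non-folded players): 28, 32, 70, 128
Layer 1-28: 28 each from A, B, C, D, E, F = 28*6 = 168 chips; eligible A, B, C, D, E, F
Layer 29-32: 4 each from A, B, D, E, F = 4*5 = 20 chips; eligible A, B, D, E, F
Layer 33-70: 38 each from A, D, E, F = 38*4 = 152 chips; eligible A, D, E, F
Layer 71-128: 58 each from A, E, F = 58*3 = 174 chips; eligible A, E, F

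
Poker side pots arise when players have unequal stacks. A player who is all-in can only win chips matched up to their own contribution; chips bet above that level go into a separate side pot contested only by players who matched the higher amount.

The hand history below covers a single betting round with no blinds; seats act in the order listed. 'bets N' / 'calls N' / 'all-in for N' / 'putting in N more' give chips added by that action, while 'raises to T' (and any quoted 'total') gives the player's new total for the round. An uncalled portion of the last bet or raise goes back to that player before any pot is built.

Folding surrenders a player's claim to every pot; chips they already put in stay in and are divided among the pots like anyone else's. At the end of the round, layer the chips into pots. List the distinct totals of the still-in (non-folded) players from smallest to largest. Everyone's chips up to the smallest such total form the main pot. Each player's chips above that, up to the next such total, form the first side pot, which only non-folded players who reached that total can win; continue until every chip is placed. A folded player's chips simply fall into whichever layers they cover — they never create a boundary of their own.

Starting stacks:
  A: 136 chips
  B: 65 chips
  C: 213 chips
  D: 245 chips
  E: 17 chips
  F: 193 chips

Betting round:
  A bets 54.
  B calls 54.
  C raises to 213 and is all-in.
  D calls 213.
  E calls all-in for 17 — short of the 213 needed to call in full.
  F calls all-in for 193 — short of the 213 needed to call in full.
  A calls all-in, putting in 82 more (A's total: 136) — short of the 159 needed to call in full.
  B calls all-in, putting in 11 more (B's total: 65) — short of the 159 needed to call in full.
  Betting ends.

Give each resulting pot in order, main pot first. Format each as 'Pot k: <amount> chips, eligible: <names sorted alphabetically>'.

Pot 1: 102 chips, eligible: A, B, C, D, E, F
Pot 2: 240 chips, eligible: A, B, C, D, F
Pot 3: 284 chips, eligible: A, C, D, F
Pot 4: 171 chips, eligible: C, D, F
Pot 5: 40 chips, eligible: C, D

Derivation:
Contributions: A=136, B=65, C=213, D=213, E=17, F=193
Pot levels (distinct totals of non-folded players): 17, 65, 136, 193, 213
Layer 1-17: 17 each from A, B, C, D, E, F = 17*6 = 102 chips; eligible A, B, C, D, E, F
Layer 18-65: 48 each from A, B, C, D, F = 48*5 = 240 chips; eligible A, B, C, D, F
Layer 66-136: 71 each from A, C, D, F = 71*4 = 284 chips; eligible A, C, D, F
Layer 137-193: 57 each from C, D, F = 57*3 = 171 chips; eligible C, D, F
Layer 194-213: 20 each from C, D = 20*2 = 40 chips; eligible C, D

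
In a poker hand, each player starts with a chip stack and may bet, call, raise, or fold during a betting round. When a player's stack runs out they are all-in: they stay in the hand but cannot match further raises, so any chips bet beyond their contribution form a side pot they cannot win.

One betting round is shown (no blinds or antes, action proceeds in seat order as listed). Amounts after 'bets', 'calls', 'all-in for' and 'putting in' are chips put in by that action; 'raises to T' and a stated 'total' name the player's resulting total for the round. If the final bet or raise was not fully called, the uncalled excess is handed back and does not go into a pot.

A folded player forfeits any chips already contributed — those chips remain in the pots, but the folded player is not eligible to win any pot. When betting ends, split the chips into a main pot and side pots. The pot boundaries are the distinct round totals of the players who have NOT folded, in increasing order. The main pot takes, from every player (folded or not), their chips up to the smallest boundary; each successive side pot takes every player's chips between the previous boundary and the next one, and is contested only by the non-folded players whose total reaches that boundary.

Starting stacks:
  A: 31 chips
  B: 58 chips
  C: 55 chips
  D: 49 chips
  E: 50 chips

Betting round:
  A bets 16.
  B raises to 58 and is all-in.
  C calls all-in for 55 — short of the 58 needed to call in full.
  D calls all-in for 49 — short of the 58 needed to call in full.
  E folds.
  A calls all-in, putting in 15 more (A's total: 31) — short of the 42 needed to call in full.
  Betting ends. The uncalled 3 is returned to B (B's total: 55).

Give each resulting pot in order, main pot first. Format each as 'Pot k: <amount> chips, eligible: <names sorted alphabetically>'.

Pot 1: 124 chips, eligible: A, B, C, D
Pot 2: 54 chips, eligible: B, C, D
Pot 3: 12 chips, eligible: B, C

Derivation:
Contributions (after 3 returned to B): A=31, B=55, C=55, D=49
Folded: E
Pot levels (distinct totals of non-folded players): 31, 49, 55
Layer 1-31: 31 each from A, B, C, D = 31*4 = 124 chips; eligible A, B, C, D
Layer 32-49: 18 each from B, C, D = 18*3 = 54 chips; eligible B, C, D
Layer 50-55: 6 each from B, C = 6*2 = 12 chips; eligible B, C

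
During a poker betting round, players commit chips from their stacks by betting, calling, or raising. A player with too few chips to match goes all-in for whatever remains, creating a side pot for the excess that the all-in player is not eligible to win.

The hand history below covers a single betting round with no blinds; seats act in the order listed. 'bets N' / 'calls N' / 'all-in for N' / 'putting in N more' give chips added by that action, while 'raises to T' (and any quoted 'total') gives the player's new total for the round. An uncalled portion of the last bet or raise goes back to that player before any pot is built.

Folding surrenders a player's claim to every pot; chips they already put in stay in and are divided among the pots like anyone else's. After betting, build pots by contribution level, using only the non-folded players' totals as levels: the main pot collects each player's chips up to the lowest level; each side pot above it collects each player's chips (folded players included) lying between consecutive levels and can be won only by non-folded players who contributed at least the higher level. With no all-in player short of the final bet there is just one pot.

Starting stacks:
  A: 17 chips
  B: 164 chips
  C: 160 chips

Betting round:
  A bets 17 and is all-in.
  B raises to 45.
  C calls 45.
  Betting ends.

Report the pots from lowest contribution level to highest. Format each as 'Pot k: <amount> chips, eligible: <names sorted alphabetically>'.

Pot 1: 51 chips, eligible: A, B, C
Pot 2: 56 chips, eligible: B, C

Derivation:
Contributions: A=17, B=45, C=45
Pot levels (distinct totals of non-folded players): 17, 45
Layer 1-17: 17 each from A, B, C = 17*3 = 51 chips; eligible A, B, C
Layer 18-45: 28 each from B, C = 28*2 = 56 chips; eligible B, C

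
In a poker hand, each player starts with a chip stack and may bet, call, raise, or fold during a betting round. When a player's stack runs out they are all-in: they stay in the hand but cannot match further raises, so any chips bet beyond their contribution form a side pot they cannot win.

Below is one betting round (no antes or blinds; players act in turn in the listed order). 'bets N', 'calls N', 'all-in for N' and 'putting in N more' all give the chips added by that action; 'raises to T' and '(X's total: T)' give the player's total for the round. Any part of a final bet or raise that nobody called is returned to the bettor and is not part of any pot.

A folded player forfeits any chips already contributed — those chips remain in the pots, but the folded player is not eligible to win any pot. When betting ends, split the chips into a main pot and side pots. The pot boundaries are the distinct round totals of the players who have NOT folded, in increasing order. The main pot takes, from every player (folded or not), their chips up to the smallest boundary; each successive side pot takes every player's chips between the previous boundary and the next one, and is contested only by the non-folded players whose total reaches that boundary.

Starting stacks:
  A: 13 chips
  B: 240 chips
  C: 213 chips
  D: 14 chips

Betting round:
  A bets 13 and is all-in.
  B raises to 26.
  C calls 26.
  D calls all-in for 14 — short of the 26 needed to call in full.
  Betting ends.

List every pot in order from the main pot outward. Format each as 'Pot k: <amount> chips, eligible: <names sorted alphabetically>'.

Contributions: A=13, B=26, C=26, D=14
Pot levels (distinct totals of non-folded players): 13, 14, 26
Layer 1-13: 13 each from A, B, C, D = 13*4 = 52 chips; eligible A, B, C, D
Layer 14-14: 1 each from B, C, D = 1*3 = 3 chips; eligible B, C, D
Layer 15-26: 12 each from B, C = 12*2 = 24 chips; eligible B, C

Pot 1: 52 chips, eligible: A, B, C, D
Pot 2: 3 chips, eligible: B, C, D
Pot 3: 24 chips, eligible: B, C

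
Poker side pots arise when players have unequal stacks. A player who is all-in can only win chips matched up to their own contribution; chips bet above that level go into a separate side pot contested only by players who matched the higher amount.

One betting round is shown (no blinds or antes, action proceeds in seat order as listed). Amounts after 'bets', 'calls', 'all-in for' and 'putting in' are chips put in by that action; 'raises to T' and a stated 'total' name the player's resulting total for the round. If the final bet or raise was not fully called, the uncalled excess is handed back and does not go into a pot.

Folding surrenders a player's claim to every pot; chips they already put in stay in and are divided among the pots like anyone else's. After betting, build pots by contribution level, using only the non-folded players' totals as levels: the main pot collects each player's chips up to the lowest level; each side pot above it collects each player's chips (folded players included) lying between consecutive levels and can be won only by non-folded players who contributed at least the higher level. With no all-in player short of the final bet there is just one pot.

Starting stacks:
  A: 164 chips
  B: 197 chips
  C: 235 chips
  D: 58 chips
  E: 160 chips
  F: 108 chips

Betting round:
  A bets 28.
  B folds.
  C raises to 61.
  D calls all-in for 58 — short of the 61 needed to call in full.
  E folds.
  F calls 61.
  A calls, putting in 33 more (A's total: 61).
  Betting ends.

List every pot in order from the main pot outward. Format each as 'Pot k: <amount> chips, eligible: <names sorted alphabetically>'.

Contributions: A=61, C=61, D=58, F=61
Folded: B, E
Pot levels (distinct totals of non-folded players): 58, 61
Layer 1-58: 58 each from A, C, D, F = 58*4 = 232 chips; eligible A, C, D, F
Layer 59-61: 3 each from A, C, F = 3*3 = 9 chips; eligible A, C, F

Pot 1: 232 chips, eligible: A, C, D, F
Pot 2: 9 chips, eligible: A, C, F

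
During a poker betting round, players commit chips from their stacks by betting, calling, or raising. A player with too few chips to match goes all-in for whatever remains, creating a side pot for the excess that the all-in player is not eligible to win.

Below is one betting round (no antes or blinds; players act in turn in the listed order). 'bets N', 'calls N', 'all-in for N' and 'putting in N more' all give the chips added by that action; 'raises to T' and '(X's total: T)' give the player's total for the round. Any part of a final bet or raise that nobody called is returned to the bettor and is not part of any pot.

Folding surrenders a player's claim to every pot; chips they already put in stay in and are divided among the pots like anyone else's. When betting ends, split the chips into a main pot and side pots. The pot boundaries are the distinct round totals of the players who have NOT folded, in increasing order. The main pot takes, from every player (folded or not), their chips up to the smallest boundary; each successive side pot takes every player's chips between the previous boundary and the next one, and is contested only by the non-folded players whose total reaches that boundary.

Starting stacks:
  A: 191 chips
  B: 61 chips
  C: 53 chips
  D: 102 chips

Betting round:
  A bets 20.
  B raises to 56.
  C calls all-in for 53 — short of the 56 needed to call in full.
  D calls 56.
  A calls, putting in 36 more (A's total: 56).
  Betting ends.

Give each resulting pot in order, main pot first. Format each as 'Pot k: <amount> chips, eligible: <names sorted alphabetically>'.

Contributions: A=56, B=56, C=53, D=56
Pot levels (distinct totals of non-folded players): 53, 56
Layer 1-53: 53 each from A, B, C, D = 53*4 = 212 chips; eligible A, B, C, D
Layer 54-56: 3 each from A, B, D = 3*3 = 9 chips; eligible A, B, D

Pot 1: 212 chips, eligible: A, B, C, D
Pot 2: 9 chips, eligible: A, B, D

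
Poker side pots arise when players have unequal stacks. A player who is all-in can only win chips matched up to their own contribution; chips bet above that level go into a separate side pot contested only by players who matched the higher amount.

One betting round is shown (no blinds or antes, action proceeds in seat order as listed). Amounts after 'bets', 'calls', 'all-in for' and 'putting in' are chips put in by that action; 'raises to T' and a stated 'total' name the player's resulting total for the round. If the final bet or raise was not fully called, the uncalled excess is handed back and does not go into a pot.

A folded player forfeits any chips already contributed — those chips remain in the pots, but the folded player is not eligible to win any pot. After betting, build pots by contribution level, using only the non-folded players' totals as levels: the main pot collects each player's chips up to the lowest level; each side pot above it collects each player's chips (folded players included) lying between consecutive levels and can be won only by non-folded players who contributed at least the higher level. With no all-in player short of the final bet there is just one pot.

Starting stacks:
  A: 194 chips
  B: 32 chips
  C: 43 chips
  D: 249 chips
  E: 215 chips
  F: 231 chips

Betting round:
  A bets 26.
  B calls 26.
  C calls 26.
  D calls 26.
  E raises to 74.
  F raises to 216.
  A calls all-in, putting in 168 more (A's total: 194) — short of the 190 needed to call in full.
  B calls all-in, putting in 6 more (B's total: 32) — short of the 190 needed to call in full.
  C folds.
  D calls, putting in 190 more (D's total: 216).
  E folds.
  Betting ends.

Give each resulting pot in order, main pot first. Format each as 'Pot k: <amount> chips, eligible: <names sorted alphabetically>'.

Pot 1: 186 chips, eligible: A, B, D, F
Pot 2: 528 chips, eligible: A, D, F
Pot 3: 44 chips, eligible: D, F

Derivation:
Contributions: A=194, B=32, C=26, D=216, E=74, F=216
Folded: C, E
Pot levels (distinct totals of non-folded players): 32, 194, 216
Layer 1-32: A 32 + B 32 + C 26 + D 32 + E 32 + F 32 = 186 chips; eligible A, B, D, F
Layer 33-194: A 162 + D 162 + E 42 + F 162 = 528 chips; eligible A, D, F
Layer 195-216: 22 each from D, F = 22*2 = 44 chips; eligible D, F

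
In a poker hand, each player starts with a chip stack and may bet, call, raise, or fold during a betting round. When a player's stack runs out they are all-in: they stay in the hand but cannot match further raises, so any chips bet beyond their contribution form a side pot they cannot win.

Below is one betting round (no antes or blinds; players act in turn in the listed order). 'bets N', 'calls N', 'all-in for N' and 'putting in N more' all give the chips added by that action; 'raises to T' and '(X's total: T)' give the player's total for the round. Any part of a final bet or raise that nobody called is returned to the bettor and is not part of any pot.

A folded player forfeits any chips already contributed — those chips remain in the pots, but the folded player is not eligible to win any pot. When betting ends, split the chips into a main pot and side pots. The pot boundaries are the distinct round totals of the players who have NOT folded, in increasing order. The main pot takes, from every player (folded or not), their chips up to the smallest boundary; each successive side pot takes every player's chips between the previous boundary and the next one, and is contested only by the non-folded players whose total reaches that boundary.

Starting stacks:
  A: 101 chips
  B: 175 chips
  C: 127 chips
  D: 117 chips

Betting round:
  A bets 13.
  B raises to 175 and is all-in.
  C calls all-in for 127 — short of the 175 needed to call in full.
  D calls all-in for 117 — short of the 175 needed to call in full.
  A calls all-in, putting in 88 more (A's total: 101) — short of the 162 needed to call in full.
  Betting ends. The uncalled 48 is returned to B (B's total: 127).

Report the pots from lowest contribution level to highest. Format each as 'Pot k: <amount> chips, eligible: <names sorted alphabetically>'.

Pot 1: 404 chips, eligible: A, B, C, D
Pot 2: 48 chips, eligible: B, C, D
Pot 3: 20 chips, eligible: B, C

Derivation:
Contributions (after 48 returned to B): A=101, B=127, C=127, D=117
Pot levels (distinct totals of non-folded players): 101, 117, 127
Layer 1-101: 101 each from A, B, C, D = 101*4 = 404 chips; eligible A, B, C, D
Layer 102-117: 16 each from B, C, D = 16*3 = 48 chips; eligible B, C, D
Layer 118-127: 10 each from B, C = 10*2 = 20 chips; eligible B, C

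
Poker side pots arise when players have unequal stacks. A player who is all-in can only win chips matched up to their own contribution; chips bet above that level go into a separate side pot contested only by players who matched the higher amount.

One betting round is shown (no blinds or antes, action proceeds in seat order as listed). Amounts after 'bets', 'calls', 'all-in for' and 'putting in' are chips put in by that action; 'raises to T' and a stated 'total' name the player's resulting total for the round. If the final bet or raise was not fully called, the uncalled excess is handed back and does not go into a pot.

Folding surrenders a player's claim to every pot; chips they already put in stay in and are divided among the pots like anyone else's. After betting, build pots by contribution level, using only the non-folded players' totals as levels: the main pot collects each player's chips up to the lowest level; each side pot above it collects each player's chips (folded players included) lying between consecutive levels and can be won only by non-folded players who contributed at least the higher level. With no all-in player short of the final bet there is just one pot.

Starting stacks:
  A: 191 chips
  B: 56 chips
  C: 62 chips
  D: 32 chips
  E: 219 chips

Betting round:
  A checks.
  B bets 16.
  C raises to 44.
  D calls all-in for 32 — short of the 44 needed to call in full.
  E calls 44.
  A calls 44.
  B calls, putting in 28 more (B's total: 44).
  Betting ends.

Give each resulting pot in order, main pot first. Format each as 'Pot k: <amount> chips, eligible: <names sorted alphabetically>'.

Contributions: A=44, B=44, C=44, D=32, E=44
Pot levels (distinct totals of non-folded players): 32, 44
Layer 1-32: 32 each from A, B, C, D, E = 32*5 = 160 chips; eligible A, B, C, D, E
Layer 33-44: 12 each from A, B, C, E = 12*4 = 48 chips; eligible A, B, C, E

Pot 1: 160 chips, eligible: A, B, C, D, E
Pot 2: 48 chips, eligible: A, B, C, E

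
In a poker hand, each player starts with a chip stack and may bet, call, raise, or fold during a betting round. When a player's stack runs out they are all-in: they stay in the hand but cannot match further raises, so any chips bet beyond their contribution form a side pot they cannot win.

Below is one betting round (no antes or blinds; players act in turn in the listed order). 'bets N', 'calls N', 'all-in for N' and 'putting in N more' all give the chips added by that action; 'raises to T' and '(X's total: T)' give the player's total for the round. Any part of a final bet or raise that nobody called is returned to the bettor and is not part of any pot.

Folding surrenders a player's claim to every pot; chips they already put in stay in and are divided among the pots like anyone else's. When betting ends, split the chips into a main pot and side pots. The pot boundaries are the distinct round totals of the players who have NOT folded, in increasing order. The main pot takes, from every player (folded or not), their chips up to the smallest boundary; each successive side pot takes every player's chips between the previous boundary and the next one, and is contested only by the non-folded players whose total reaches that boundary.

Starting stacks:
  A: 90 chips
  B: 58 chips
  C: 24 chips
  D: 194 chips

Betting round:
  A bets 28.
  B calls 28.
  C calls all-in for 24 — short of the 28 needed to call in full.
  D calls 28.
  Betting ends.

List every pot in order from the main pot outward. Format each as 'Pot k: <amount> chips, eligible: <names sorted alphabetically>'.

Contributions: A=28, B=28, C=24, D=28
Pot levels (distinct totals of non-folded players): 24, 28
Layer 1-24: 24 each from A, B, C, D = 24*4 = 96 chips; eligible A, B, C, D
Layer 25-28: 4 each from A, B, D = 4*3 = 12 chips; eligible A, B, D

Pot 1: 96 chips, eligible: A, B, C, D
Pot 2: 12 chips, eligible: A, B, D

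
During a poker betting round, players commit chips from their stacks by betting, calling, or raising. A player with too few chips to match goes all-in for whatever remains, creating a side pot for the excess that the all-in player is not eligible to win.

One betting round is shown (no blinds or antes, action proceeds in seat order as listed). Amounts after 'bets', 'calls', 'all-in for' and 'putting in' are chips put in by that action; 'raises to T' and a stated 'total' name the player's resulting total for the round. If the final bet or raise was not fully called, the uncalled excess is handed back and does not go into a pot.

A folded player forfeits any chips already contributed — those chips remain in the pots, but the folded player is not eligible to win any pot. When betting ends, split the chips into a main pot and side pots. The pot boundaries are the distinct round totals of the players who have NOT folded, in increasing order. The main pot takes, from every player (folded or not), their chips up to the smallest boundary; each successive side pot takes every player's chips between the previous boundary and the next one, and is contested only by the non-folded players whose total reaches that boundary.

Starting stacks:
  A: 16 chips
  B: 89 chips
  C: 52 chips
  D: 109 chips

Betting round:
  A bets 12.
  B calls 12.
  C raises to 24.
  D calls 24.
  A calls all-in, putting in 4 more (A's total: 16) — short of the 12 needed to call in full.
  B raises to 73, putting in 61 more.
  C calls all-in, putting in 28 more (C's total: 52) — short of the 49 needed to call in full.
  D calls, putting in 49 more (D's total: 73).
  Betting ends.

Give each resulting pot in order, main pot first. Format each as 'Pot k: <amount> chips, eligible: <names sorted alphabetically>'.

Contributions: A=16, B=73, C=52, D=73
Pot levels (distinct totals of non-folded players): 16, 52, 73
Layer 1-16: 16 each from A, B, C, D = 16*4 = 64 chips; eligible A, B, C, D
Layer 17-52: 36 each from B, C, D = 36*3 = 108 chips; eligible B, C, D
Layer 53-73: 21 each from B, D = 21*2 = 42 chips; eligible B, D

Pot 1: 64 chips, eligible: A, B, C, D
Pot 2: 108 chips, eligible: B, C, D
Pot 3: 42 chips, eligible: B, D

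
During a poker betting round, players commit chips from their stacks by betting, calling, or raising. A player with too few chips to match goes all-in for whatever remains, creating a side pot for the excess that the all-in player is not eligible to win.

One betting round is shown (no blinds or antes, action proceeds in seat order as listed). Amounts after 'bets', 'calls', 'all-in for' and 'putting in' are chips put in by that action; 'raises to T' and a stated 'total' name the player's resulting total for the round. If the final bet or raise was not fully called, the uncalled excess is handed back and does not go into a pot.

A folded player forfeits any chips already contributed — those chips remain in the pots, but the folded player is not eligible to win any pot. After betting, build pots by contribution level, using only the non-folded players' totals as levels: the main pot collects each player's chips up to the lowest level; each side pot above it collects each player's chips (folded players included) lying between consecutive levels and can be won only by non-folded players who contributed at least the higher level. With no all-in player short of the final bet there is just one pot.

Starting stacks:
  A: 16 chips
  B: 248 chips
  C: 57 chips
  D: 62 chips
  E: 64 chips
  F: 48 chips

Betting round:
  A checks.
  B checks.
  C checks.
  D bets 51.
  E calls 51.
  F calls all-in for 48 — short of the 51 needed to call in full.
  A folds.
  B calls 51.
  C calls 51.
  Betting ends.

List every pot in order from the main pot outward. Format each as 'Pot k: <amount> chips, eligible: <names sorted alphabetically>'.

Contributions: B=51, C=51, D=51, E=51, F=48
Folded: A
Pot levels (distinct totals of non-folded players): 48, 51
Layer 1-48: 48 each from B, C, D, E, F = 48*5 = 240 chips; eligible B, C, D, E, F
Layer 49-51: 3 each from B, C, D, E = 3*4 = 12 chips; eligible B, C, D, E

Pot 1: 240 chips, eligible: B, C, D, E, F
Pot 2: 12 chips, eligible: B, C, D, E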